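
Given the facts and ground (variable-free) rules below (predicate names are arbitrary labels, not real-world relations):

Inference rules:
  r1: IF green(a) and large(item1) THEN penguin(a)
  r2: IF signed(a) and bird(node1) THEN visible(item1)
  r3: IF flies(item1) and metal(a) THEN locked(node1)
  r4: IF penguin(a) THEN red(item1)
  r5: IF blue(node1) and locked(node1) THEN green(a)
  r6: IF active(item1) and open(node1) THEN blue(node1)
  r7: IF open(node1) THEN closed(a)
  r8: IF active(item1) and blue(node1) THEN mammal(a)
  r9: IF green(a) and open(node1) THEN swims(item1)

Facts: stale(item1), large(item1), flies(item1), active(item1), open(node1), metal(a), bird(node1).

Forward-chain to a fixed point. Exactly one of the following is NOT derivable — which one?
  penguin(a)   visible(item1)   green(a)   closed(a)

visible(item1)

Round 1 — r3, r6, r7, derive locked(node1), blue(node1), closed(a).
Round 2 — r5, r8, derive green(a), mammal(a).
Round 3 — r1, r9, derive penguin(a), swims(item1).
Round 4 — r4, derive red(item1).
Derived: green(a) (round 2), closed(a) (round 1), penguin(a) (round 3). visible(item1) never appears in any round.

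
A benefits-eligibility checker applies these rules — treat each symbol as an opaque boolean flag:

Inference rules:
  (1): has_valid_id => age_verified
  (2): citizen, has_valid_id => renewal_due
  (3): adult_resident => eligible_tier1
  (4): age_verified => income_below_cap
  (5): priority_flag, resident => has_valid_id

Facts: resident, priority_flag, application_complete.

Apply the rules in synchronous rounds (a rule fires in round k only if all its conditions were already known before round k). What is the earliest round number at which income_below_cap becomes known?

3

Round 1: (5) [priority_flag, resident => has_valid_id]. Adds has_valid_id.
Round 2: (1) [has_valid_id => age_verified]. Adds age_verified.
Round 3: (4) [age_verified => income_below_cap]. Adds income_below_cap.
income_below_cap first appears in round 3.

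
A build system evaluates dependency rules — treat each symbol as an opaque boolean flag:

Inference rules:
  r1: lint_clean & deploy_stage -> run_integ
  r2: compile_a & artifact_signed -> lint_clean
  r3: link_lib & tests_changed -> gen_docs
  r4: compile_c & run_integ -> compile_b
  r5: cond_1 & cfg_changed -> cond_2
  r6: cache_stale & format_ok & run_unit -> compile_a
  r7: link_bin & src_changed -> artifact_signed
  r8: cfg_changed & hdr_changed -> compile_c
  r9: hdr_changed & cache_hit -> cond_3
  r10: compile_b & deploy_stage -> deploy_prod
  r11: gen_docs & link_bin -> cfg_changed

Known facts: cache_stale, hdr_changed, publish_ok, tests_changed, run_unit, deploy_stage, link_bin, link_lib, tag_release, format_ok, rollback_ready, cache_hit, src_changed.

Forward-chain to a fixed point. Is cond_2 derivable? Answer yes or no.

no

Round 1: r3 [link_lib & tests_changed -> gen_docs]; r6 [cache_stale & format_ok & run_unit -> compile_a]; r7 [link_bin & src_changed -> artifact_signed]; r9 [hdr_changed & cache_hit -> cond_3]. Adds gen_docs, compile_a, artifact_signed, cond_3.
Round 2: r2 [compile_a & artifact_signed -> lint_clean]; r11 [gen_docs & link_bin -> cfg_changed]. Adds lint_clean, cfg_changed.
Round 3: r1 [lint_clean & deploy_stage -> run_integ]; r8 [cfg_changed & hdr_changed -> compile_c]. Adds run_integ, compile_c.
Round 4: r4 [compile_c & run_integ -> compile_b]. Adds compile_b.
Round 5: r10 [compile_b & deploy_stage -> deploy_prod]. Adds deploy_prod.
Fixed point reached. cond_2 is concluded only by r5; r5 needs cond_1 (never derived).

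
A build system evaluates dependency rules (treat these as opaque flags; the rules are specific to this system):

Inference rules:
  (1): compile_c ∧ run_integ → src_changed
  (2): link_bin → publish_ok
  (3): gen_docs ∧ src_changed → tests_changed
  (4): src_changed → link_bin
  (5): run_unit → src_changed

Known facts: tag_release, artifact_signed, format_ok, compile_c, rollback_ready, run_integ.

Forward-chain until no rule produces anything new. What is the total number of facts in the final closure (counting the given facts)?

9

Round 1: (1) [compile_c ∧ run_integ → src_changed]. New: src_changed.
Round 2: (4) [src_changed → link_bin]. New: link_bin.
Round 3: (2) [link_bin → publish_ok]. New: publish_ok.
Closure: {artifact_signed, compile_c, format_ok, link_bin, publish_ok, rollback_ready, run_integ, src_changed, tag_release} — 9 facts.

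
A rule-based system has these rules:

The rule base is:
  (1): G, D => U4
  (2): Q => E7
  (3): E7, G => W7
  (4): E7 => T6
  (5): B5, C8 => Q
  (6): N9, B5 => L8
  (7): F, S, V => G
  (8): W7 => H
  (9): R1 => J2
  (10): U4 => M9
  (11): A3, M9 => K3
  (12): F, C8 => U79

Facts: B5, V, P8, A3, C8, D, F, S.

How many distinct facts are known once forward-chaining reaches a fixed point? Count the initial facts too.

18

Round 1 — (5), (7), (12), derive Q, G, U79.
Round 2 — (1), (2), derive U4, E7.
Round 3 — (3), (4), (10), derive W7, T6, M9.
Round 4 — (8), (11), derive H, K3.
Closure: {A3, B5, C8, D, E7, F, G, H, K3, M9, P8, Q, S, T6, U4, U79, V, W7} — 18 facts.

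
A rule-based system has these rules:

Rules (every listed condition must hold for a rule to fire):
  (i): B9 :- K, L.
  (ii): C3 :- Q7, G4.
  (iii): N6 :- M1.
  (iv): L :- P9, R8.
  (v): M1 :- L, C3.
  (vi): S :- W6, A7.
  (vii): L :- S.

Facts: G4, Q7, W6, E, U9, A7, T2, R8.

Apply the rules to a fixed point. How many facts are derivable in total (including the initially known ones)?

13

Round 1 — (ii), (vi), derive C3, S.
Round 2 — (vii), derive L.
Round 3 — (v), derive M1.
Round 4 — (iii), derive N6.
Closure: {A7, C3, E, G4, L, M1, N6, Q7, R8, S, T2, U9, W6} — 13 facts.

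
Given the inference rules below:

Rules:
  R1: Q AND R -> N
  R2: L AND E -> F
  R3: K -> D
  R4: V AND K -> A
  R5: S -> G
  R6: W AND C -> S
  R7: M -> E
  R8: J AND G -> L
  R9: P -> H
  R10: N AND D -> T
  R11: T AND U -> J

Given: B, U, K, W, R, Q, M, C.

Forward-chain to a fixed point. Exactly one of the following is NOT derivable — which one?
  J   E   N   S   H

H

Round 1 — R1, R3, R6, R7, derive N, D, S, E.
Round 2 — R5, R10, derive G, T.
Round 3 — R11, derive J.
Round 4 — R8, derive L.
Round 5 — R2, derive F.
Derived: S (round 1), N (round 1), J (round 3), E (round 1). H never appears in any round.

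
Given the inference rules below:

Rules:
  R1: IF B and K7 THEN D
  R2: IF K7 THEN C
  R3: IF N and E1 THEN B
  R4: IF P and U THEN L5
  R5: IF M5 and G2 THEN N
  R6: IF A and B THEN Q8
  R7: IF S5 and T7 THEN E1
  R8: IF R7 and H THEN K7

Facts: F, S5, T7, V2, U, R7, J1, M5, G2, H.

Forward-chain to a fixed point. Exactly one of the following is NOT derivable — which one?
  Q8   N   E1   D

Q8

Round 1: R5 [IF M5 and G2 THEN N]; R7 [IF S5 and T7 THEN E1]; R8 [IF R7 and H THEN K7]. Adds N, E1, K7.
Round 2: R2 [IF K7 THEN C]; R3 [IF N and E1 THEN B]. Adds C, B.
Round 3: R1 [IF B and K7 THEN D]. Adds D.
Derived: N (round 1), E1 (round 1), D (round 3). Q8 never appears in any round.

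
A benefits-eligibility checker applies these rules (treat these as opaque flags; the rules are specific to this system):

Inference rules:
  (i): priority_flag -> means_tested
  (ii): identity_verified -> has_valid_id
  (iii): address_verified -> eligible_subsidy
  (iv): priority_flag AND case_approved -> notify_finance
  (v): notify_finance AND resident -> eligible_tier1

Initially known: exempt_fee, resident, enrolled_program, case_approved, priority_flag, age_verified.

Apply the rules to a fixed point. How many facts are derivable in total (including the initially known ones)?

Round 1 — (i), (iv), derive means_tested, notify_finance.
Round 2 — (v), derive eligible_tier1.
Closure: {age_verified, case_approved, eligible_tier1, enrolled_program, exempt_fee, means_tested, notify_finance, priority_flag, resident} — 9 facts.

9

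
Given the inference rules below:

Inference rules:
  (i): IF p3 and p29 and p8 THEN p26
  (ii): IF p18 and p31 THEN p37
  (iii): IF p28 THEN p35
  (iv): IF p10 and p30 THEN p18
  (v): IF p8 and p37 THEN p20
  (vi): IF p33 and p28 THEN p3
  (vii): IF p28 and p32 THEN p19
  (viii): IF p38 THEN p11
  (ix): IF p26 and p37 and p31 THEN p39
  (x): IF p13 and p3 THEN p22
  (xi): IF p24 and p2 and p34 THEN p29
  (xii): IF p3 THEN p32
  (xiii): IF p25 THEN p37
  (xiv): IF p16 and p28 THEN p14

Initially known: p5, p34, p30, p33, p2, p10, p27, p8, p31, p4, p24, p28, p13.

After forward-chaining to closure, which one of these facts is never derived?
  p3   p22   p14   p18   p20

Round 1: (iii) [IF p28 THEN p35]; (iv) [IF p10 and p30 THEN p18]; (vi) [IF p33 and p28 THEN p3]; (xi) [IF p24 and p2 and p34 THEN p29]. New: p35, p18, p3, p29.
Round 2: (i) [IF p3 and p29 and p8 THEN p26]; (ii) [IF p18 and p31 THEN p37]; (x) [IF p13 and p3 THEN p22]; (xii) [IF p3 THEN p32]. New: p26, p37, p22, p32.
Round 3: (v) [IF p8 and p37 THEN p20]; (vii) [IF p28 and p32 THEN p19]; (ix) [IF p26 and p37 and p31 THEN p39]. New: p20, p19, p39.
Derived: p18 (round 1), p3 (round 1), p22 (round 2), p20 (round 3). p14 never appears in any round.

p14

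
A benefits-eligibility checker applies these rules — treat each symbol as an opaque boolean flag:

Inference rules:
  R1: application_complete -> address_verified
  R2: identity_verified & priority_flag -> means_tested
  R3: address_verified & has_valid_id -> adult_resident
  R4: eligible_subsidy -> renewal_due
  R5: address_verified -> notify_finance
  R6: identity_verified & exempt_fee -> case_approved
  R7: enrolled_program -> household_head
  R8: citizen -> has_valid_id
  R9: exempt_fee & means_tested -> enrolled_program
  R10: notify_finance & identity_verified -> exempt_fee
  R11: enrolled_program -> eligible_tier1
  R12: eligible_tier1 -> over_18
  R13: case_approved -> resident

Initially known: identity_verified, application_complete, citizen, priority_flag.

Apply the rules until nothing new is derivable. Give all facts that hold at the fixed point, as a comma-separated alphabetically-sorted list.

Round 1: R1 [application_complete -> address_verified]; R2 [identity_verified & priority_flag -> means_tested]; R8 [citizen -> has_valid_id]. Adds address_verified, means_tested, has_valid_id.
Round 2: R3 [address_verified & has_valid_id -> adult_resident]; R5 [address_verified -> notify_finance]. Adds adult_resident, notify_finance.
Round 3: R10 [notify_finance & identity_verified -> exempt_fee]. Adds exempt_fee.
Round 4: R6 [identity_verified & exempt_fee -> case_approved]; R9 [exempt_fee & means_tested -> enrolled_program]. Adds case_approved, enrolled_program.
Round 5: R7 [enrolled_program -> household_head]; R11 [enrolled_program -> eligible_tier1]; R13 [case_approved -> resident]. Adds household_head, eligible_tier1, resident.
Round 6: R12 [eligible_tier1 -> over_18]. Adds over_18.

address_verified, adult_resident, application_complete, case_approved, citizen, eligible_tier1, enrolled_program, exempt_fee, has_valid_id, household_head, identity_verified, means_tested, notify_finance, over_18, priority_flag, resident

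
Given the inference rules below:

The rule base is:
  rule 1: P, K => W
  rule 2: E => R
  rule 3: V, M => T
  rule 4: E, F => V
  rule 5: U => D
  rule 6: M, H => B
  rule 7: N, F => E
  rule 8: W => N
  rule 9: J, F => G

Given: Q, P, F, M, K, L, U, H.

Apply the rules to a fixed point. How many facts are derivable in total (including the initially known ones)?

16

Round 1: rule 1 [P, K => W]; rule 5 [U => D]; rule 6 [M, H => B]. New: W, D, B.
Round 2: rule 8 [W => N]. New: N.
Round 3: rule 7 [N, F => E]. New: E.
Round 4: rule 2 [E => R]; rule 4 [E, F => V]. New: R, V.
Round 5: rule 3 [V, M => T]. New: T.
Closure: {B, D, E, F, H, K, L, M, N, P, Q, R, T, U, V, W} — 16 facts.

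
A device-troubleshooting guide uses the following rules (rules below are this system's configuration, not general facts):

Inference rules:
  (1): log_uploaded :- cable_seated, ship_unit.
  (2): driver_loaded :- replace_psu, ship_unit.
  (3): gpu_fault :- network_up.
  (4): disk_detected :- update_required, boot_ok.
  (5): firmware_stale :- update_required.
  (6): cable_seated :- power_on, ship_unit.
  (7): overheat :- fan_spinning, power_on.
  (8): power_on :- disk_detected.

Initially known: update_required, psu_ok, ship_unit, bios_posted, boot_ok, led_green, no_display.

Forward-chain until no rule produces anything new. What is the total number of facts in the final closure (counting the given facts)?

12

Round 1 — (4), (5), derive disk_detected, firmware_stale.
Round 2 — (8), derive power_on.
Round 3 — (6), derive cable_seated.
Round 4 — (1), derive log_uploaded.
Closure: {bios_posted, boot_ok, cable_seated, disk_detected, firmware_stale, led_green, log_uploaded, no_display, power_on, psu_ok, ship_unit, update_required} — 12 facts.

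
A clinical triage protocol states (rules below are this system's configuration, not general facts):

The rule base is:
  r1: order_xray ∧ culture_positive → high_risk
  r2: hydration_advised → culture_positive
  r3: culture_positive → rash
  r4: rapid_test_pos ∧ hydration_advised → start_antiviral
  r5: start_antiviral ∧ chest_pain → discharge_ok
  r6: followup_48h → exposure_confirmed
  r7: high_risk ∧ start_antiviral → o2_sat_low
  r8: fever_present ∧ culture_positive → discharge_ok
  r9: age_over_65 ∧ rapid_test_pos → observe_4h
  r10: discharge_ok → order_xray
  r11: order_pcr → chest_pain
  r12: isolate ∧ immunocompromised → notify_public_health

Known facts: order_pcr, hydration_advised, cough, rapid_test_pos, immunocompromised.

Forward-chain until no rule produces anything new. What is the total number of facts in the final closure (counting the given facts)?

Round 1: r2 [hydration_advised → culture_positive]; r4 [rapid_test_pos ∧ hydration_advised → start_antiviral]; r11 [order_pcr → chest_pain]. New: culture_positive, start_antiviral, chest_pain.
Round 2: r3 [culture_positive → rash]; r5 [start_antiviral ∧ chest_pain → discharge_ok]. New: rash, discharge_ok.
Round 3: r10 [discharge_ok → order_xray]. New: order_xray.
Round 4: r1 [order_xray ∧ culture_positive → high_risk]. New: high_risk.
Round 5: r7 [high_risk ∧ start_antiviral → o2_sat_low]. New: o2_sat_low.
Closure: {chest_pain, cough, culture_positive, discharge_ok, high_risk, hydration_advised, immunocompromised, o2_sat_low, order_pcr, order_xray, rapid_test_pos, rash, start_antiviral} — 13 facts.

13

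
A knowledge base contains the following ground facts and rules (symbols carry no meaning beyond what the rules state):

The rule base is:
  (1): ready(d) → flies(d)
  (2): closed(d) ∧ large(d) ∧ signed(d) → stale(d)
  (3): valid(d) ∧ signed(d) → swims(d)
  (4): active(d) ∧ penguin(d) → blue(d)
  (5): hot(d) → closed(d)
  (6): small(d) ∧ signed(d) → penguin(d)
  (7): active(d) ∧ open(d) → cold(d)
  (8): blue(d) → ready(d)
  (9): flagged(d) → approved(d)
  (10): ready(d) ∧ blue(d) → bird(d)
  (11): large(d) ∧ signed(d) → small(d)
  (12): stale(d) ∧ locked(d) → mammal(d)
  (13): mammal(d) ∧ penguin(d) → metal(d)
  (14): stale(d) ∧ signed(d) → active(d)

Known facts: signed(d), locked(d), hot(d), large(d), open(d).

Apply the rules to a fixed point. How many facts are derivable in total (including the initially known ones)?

17

Round 1: (5) [hot(d) → closed(d)]; (11) [large(d) ∧ signed(d) → small(d)]. New: closed(d), small(d).
Round 2: (2) [closed(d) ∧ large(d) ∧ signed(d) → stale(d)]; (6) [small(d) ∧ signed(d) → penguin(d)]. New: stale(d), penguin(d).
Round 3: (12) [stale(d) ∧ locked(d) → mammal(d)]; (14) [stale(d) ∧ signed(d) → active(d)]. New: mammal(d), active(d).
Round 4: (4) [active(d) ∧ penguin(d) → blue(d)]; (7) [active(d) ∧ open(d) → cold(d)]; (13) [mammal(d) ∧ penguin(d) → metal(d)]. New: blue(d), cold(d), metal(d).
Round 5: (8) [blue(d) → ready(d)]. New: ready(d).
Round 6: (1) [ready(d) → flies(d)]; (10) [ready(d) ∧ blue(d) → bird(d)]. New: flies(d), bird(d).
Closure: {active(d), bird(d), blue(d), closed(d), cold(d), flies(d), hot(d), large(d), locked(d), mammal(d), metal(d), open(d), penguin(d), ready(d), signed(d), small(d), stale(d)} — 17 facts.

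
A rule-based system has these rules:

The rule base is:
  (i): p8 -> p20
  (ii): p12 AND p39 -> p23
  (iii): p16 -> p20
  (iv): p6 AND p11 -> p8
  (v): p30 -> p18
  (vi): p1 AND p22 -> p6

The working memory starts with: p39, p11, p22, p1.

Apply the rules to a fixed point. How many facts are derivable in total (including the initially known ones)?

[1] (vi) [p1 AND p22 -> p6]. ⇒ new: p6.
[2] (iv) [p6 AND p11 -> p8]. ⇒ new: p8.
[3] (i) [p8 -> p20]. ⇒ new: p20.
Closure: {p1, p11, p20, p22, p39, p6, p8} — 7 facts.

7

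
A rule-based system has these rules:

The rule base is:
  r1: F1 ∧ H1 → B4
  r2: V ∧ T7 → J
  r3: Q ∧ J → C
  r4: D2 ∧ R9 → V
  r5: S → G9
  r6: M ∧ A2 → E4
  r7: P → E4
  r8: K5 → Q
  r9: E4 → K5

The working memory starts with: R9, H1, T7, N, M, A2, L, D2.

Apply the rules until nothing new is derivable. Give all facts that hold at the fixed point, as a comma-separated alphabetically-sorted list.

Round 1 — r4, r6, derive V, E4.
Round 2 — r2, r9, derive J, K5.
Round 3 — r8, derive Q.
Round 4 — r3, derive C.

A2, C, D2, E4, H1, J, K5, L, M, N, Q, R9, T7, V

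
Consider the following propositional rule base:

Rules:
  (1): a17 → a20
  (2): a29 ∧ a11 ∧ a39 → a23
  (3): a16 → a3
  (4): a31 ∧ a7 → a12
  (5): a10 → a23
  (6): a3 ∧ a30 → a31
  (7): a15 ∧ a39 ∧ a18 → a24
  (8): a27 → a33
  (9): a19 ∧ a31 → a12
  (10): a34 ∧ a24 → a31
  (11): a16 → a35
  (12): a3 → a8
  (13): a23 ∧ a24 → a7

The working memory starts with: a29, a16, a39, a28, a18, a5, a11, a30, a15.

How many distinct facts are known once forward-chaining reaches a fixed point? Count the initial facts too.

Round 1: (2) [a29 ∧ a11 ∧ a39 → a23]; (3) [a16 → a3]; (7) [a15 ∧ a39 ∧ a18 → a24]; (11) [a16 → a35]. Adds a23, a3, a24, a35.
Round 2: (6) [a3 ∧ a30 → a31]; (12) [a3 → a8]; (13) [a23 ∧ a24 → a7]. Adds a31, a8, a7.
Round 3: (4) [a31 ∧ a7 → a12]. Adds a12.
Closure: {a11, a12, a15, a16, a18, a23, a24, a28, a29, a3, a30, a31, a35, a39, a5, a7, a8} — 17 facts.

17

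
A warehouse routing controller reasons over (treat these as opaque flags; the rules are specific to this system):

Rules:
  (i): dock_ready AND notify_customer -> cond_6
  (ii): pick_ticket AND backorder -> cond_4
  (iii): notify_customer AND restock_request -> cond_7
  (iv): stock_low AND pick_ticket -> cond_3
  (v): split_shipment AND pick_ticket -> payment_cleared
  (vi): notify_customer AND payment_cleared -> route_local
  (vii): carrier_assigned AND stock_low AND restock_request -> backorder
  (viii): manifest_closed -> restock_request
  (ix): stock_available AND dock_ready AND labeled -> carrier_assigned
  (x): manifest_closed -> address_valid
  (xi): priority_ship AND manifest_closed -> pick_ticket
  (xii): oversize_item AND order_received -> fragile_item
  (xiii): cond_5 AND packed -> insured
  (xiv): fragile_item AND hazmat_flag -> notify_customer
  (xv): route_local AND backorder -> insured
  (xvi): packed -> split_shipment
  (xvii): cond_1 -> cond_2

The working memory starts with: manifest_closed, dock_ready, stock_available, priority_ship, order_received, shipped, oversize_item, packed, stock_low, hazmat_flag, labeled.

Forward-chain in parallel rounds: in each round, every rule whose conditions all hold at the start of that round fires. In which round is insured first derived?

4

Round 1: (viii) [manifest_closed -> restock_request]; (ix) [stock_available AND dock_ready AND labeled -> carrier_assigned]; (x) [manifest_closed -> address_valid]; (xi) [priority_ship AND manifest_closed -> pick_ticket]; (xii) [oversize_item AND order_received -> fragile_item]; (xvi) [packed -> split_shipment]. Adds restock_request, carrier_assigned, address_valid, pick_ticket, fragile_item, split_shipment.
Round 2: (iv) [stock_low AND pick_ticket -> cond_3]; (v) [split_shipment AND pick_ticket -> payment_cleared]; (vii) [carrier_assigned AND stock_low AND restock_request -> backorder]; (xiv) [fragile_item AND hazmat_flag -> notify_customer]. Adds cond_3, payment_cleared, backorder, notify_customer.
Round 3: (i) [dock_ready AND notify_customer -> cond_6]; (ii) [pick_ticket AND backorder -> cond_4]; (iii) [notify_customer AND restock_request -> cond_7]; (vi) [notify_customer AND payment_cleared -> route_local]. Adds cond_6, cond_4, cond_7, route_local.
Round 4: (xv) [route_local AND backorder -> insured]. Adds insured.
insured first appears in round 4.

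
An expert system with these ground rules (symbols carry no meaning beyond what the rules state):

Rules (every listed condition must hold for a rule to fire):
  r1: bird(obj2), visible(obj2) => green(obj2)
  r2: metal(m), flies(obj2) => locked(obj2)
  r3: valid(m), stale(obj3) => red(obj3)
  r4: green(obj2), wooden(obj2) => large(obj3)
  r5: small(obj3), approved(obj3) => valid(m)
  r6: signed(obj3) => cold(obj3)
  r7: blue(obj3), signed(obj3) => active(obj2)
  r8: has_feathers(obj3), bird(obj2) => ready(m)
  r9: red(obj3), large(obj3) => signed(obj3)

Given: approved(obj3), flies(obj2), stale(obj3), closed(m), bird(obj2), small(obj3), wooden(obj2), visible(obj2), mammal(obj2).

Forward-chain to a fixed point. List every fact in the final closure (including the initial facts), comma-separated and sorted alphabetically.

approved(obj3), bird(obj2), closed(m), cold(obj3), flies(obj2), green(obj2), large(obj3), mammal(obj2), red(obj3), signed(obj3), small(obj3), stale(obj3), valid(m), visible(obj2), wooden(obj2)

[1] r1 [bird(obj2), visible(obj2) => green(obj2)]; r5 [small(obj3), approved(obj3) => valid(m)]. ⇒ new: green(obj2), valid(m).
[2] r3 [valid(m), stale(obj3) => red(obj3)]; r4 [green(obj2), wooden(obj2) => large(obj3)]. ⇒ new: red(obj3), large(obj3).
[3] r9 [red(obj3), large(obj3) => signed(obj3)]. ⇒ new: signed(obj3).
[4] r6 [signed(obj3) => cold(obj3)]. ⇒ new: cold(obj3).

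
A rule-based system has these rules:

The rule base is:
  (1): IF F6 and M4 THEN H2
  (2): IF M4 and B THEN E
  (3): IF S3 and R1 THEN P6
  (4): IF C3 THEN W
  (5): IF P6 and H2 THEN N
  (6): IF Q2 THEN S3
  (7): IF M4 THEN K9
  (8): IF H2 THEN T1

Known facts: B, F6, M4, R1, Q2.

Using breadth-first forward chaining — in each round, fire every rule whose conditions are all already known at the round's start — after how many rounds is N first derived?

Round 1: (1) [IF F6 and M4 THEN H2]; (2) [IF M4 and B THEN E]; (6) [IF Q2 THEN S3]; (7) [IF M4 THEN K9]. Adds H2, E, S3, K9.
Round 2: (3) [IF S3 and R1 THEN P6]; (8) [IF H2 THEN T1]. Adds P6, T1.
Round 3: (5) [IF P6 and H2 THEN N]. Adds N.
N first appears in round 3.

3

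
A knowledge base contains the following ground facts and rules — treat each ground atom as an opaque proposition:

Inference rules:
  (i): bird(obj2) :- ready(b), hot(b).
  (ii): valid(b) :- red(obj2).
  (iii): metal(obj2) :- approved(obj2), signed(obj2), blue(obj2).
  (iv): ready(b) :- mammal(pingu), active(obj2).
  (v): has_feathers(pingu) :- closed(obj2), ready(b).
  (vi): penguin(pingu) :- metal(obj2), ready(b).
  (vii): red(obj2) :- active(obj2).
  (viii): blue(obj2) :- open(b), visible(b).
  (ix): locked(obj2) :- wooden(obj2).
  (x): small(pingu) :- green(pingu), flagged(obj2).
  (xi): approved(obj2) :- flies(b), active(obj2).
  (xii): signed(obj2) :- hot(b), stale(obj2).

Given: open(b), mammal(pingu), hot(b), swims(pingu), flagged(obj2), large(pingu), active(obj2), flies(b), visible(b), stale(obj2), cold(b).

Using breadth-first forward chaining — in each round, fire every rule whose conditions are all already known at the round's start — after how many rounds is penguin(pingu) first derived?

3

Round 1 fires (iv), (vii), (viii), (xi), (xii), giving ready(b), red(obj2), blue(obj2), approved(obj2), signed(obj2).
Round 2 fires (i), (ii), (iii), giving bird(obj2), valid(b), metal(obj2).
Round 3 fires (vi), giving penguin(pingu).
penguin(pingu) first appears in round 3.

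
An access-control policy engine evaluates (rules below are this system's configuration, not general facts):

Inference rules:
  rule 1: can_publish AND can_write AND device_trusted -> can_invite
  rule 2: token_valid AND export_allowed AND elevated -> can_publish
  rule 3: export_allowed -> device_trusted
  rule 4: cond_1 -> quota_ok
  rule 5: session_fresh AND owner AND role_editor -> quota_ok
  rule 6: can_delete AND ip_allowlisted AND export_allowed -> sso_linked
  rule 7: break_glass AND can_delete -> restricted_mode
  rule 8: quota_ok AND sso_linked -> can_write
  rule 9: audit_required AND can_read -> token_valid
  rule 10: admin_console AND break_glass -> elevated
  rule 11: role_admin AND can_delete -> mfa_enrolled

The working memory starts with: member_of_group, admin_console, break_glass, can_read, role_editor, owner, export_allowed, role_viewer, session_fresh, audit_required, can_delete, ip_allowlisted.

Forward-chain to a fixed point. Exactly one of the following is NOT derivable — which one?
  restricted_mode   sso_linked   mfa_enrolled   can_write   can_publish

Round 1: rule 3 [export_allowed -> device_trusted]; rule 5 [session_fresh AND owner AND role_editor -> quota_ok]; rule 6 [can_delete AND ip_allowlisted AND export_allowed -> sso_linked]; rule 7 [break_glass AND can_delete -> restricted_mode]; rule 9 [audit_required AND can_read -> token_valid]; rule 10 [admin_console AND break_glass -> elevated]. New: device_trusted, quota_ok, sso_linked, restricted_mode, token_valid, elevated.
Round 2: rule 2 [token_valid AND export_allowed AND elevated -> can_publish]; rule 8 [quota_ok AND sso_linked -> can_write]. New: can_publish, can_write.
Round 3: rule 1 [can_publish AND can_write AND device_trusted -> can_invite]. New: can_invite.
Derived: can_write (round 2), can_publish (round 2), restricted_mode (round 1), sso_linked (round 1). mfa_enrolled never appears in any round.

mfa_enrolled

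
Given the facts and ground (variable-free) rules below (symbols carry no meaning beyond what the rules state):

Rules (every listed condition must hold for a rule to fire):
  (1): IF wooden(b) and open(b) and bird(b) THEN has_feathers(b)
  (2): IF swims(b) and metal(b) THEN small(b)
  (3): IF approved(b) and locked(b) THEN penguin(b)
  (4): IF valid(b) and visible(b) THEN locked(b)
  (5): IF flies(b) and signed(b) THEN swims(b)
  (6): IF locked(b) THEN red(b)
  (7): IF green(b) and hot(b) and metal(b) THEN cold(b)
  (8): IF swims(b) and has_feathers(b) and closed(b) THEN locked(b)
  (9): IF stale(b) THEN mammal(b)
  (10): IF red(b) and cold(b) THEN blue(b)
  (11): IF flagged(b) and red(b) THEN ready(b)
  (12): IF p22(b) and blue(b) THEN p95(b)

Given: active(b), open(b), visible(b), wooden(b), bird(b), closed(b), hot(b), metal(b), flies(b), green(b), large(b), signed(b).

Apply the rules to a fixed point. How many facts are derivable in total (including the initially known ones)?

19

Round 1 — (1), (5), (7), derive has_feathers(b), swims(b), cold(b).
Round 2 — (2), (8), derive small(b), locked(b).
Round 3 — (6), derive red(b).
Round 4 — (10), derive blue(b).
Closure: {active(b), bird(b), blue(b), closed(b), cold(b), flies(b), green(b), has_feathers(b), hot(b), large(b), locked(b), metal(b), open(b), red(b), signed(b), small(b), swims(b), visible(b), wooden(b)} — 19 facts.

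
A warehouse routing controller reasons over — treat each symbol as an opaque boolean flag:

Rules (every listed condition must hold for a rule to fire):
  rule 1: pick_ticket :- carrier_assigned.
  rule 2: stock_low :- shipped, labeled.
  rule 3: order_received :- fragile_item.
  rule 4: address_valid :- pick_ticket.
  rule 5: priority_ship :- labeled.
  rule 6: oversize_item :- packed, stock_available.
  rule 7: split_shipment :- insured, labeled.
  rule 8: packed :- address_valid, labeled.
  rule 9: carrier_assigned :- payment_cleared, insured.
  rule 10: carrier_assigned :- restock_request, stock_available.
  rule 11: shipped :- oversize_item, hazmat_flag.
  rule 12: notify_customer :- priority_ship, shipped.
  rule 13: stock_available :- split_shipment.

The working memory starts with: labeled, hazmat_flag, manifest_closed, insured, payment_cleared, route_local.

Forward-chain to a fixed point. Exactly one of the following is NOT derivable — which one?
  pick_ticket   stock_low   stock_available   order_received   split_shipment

order_received

Round 1: rule 5 [priority_ship :- labeled.]; rule 7 [split_shipment :- insured, labeled.]; rule 9 [carrier_assigned :- payment_cleared, insured.]. Adds priority_ship, split_shipment, carrier_assigned.
Round 2: rule 1 [pick_ticket :- carrier_assigned.]; rule 13 [stock_available :- split_shipment.]. Adds pick_ticket, stock_available.
Round 3: rule 4 [address_valid :- pick_ticket.]. Adds address_valid.
Round 4: rule 8 [packed :- address_valid, labeled.]. Adds packed.
Round 5: rule 6 [oversize_item :- packed, stock_available.]. Adds oversize_item.
Round 6: rule 11 [shipped :- oversize_item, hazmat_flag.]. Adds shipped.
Round 7: rule 2 [stock_low :- shipped, labeled.]; rule 12 [notify_customer :- priority_ship, shipped.]. Adds stock_low, notify_customer.
Derived: stock_low (round 7), stock_available (round 2), split_shipment (round 1), pick_ticket (round 2). order_received never appears in any round.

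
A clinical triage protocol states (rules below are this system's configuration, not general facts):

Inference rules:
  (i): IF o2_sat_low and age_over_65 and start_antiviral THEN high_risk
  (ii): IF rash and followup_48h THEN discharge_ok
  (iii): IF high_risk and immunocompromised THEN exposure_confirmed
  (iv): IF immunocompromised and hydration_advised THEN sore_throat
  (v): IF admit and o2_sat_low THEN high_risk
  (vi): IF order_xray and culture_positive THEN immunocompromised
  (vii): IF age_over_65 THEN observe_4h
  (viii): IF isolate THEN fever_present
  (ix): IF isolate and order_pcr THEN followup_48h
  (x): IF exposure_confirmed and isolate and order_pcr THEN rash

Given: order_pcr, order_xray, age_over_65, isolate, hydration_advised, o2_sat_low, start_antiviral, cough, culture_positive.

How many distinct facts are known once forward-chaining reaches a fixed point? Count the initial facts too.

[1] (i) [IF o2_sat_low and age_over_65 and start_antiviral THEN high_risk]; (vi) [IF order_xray and culture_positive THEN immunocompromised]; (vii) [IF age_over_65 THEN observe_4h]; (viii) [IF isolate THEN fever_present]; (ix) [IF isolate and order_pcr THEN followup_48h]. ⇒ new: high_risk, immunocompromised, observe_4h, fever_present, followup_48h.
[2] (iii) [IF high_risk and immunocompromised THEN exposure_confirmed]; (iv) [IF immunocompromised and hydration_advised THEN sore_throat]. ⇒ new: exposure_confirmed, sore_throat.
[3] (x) [IF exposure_confirmed and isolate and order_pcr THEN rash]. ⇒ new: rash.
[4] (ii) [IF rash and followup_48h THEN discharge_ok]. ⇒ new: discharge_ok.
Closure: {age_over_65, cough, culture_positive, discharge_ok, exposure_confirmed, fever_present, followup_48h, high_risk, hydration_advised, immunocompromised, isolate, o2_sat_low, observe_4h, order_pcr, order_xray, rash, sore_throat, start_antiviral} — 18 facts.

18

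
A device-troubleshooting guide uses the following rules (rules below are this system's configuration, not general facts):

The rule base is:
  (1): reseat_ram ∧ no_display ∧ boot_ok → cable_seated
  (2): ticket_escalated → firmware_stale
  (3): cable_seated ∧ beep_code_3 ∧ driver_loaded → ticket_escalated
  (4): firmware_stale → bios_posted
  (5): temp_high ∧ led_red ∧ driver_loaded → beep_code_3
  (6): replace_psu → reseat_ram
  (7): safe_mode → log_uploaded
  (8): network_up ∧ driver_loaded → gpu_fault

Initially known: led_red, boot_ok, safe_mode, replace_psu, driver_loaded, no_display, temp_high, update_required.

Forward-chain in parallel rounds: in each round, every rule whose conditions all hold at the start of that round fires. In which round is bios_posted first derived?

5

Round 1: (5) [temp_high ∧ led_red ∧ driver_loaded → beep_code_3]; (6) [replace_psu → reseat_ram]; (7) [safe_mode → log_uploaded]. Adds beep_code_3, reseat_ram, log_uploaded.
Round 2: (1) [reseat_ram ∧ no_display ∧ boot_ok → cable_seated]. Adds cable_seated.
Round 3: (3) [cable_seated ∧ beep_code_3 ∧ driver_loaded → ticket_escalated]. Adds ticket_escalated.
Round 4: (2) [ticket_escalated → firmware_stale]. Adds firmware_stale.
Round 5: (4) [firmware_stale → bios_posted]. Adds bios_posted.
bios_posted first appears in round 5.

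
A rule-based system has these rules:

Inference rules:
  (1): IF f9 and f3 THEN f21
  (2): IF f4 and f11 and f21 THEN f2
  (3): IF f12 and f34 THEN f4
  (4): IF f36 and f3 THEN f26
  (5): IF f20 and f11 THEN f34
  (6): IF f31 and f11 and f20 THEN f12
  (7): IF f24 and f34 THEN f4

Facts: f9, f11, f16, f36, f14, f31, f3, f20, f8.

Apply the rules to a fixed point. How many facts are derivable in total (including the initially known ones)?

Round 1: (1) [IF f9 and f3 THEN f21]; (4) [IF f36 and f3 THEN f26]; (5) [IF f20 and f11 THEN f34]; (6) [IF f31 and f11 and f20 THEN f12]. Adds f21, f26, f34, f12.
Round 2: (3) [IF f12 and f34 THEN f4]. Adds f4.
Round 3: (2) [IF f4 and f11 and f21 THEN f2]. Adds f2.
Closure: {f11, f12, f14, f16, f2, f20, f21, f26, f3, f31, f34, f36, f4, f8, f9} — 15 facts.

15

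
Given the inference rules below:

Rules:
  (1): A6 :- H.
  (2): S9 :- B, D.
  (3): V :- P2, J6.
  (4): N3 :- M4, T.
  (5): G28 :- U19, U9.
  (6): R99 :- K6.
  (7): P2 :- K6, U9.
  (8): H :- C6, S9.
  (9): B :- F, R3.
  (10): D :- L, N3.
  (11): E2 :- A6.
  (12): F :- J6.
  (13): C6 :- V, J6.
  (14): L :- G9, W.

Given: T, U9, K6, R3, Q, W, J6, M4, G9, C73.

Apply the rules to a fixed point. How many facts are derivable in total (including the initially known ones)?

23

Round 1: (4) [N3 :- M4, T.]; (6) [R99 :- K6.]; (7) [P2 :- K6, U9.]; (12) [F :- J6.]; (14) [L :- G9, W.]. Adds N3, R99, P2, F, L.
Round 2: (3) [V :- P2, J6.]; (9) [B :- F, R3.]; (10) [D :- L, N3.]. Adds V, B, D.
Round 3: (2) [S9 :- B, D.]; (13) [C6 :- V, J6.]. Adds S9, C6.
Round 4: (8) [H :- C6, S9.]. Adds H.
Round 5: (1) [A6 :- H.]. Adds A6.
Round 6: (11) [E2 :- A6.]. Adds E2.
Closure: {A6, B, C6, C73, D, E2, F, G9, H, J6, K6, L, M4, N3, P2, Q, R3, R99, S9, T, U9, V, W} — 23 facts.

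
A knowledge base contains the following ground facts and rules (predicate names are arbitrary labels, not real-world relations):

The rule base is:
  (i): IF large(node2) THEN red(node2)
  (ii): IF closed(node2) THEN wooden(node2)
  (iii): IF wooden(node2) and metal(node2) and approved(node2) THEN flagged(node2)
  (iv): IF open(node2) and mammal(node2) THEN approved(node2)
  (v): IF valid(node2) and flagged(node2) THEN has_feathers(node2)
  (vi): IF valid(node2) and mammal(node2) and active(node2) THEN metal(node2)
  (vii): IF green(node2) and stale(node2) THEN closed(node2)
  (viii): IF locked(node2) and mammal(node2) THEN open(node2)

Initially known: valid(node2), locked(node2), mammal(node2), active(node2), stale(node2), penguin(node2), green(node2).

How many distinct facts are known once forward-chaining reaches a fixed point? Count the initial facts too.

Round 1: (vi) [IF valid(node2) and mammal(node2) and active(node2) THEN metal(node2)]; (vii) [IF green(node2) and stale(node2) THEN closed(node2)]; (viii) [IF locked(node2) and mammal(node2) THEN open(node2)]. New: metal(node2), closed(node2), open(node2).
Round 2: (ii) [IF closed(node2) THEN wooden(node2)]; (iv) [IF open(node2) and mammal(node2) THEN approved(node2)]. New: wooden(node2), approved(node2).
Round 3: (iii) [IF wooden(node2) and metal(node2) and approved(node2) THEN flagged(node2)]. New: flagged(node2).
Round 4: (v) [IF valid(node2) and flagged(node2) THEN has_feathers(node2)]. New: has_feathers(node2).
Closure: {active(node2), approved(node2), closed(node2), flagged(node2), green(node2), has_feathers(node2), locked(node2), mammal(node2), metal(node2), open(node2), penguin(node2), stale(node2), valid(node2), wooden(node2)} — 14 facts.

14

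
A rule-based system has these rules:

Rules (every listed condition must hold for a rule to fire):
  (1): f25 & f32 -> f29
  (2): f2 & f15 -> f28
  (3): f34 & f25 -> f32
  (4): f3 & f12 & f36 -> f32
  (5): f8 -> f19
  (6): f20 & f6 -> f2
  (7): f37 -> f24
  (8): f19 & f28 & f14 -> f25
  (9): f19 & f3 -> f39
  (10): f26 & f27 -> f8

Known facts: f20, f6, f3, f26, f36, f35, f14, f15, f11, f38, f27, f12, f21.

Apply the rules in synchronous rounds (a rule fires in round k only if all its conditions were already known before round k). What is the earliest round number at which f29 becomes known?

Round 1 — (4), (6), (10), derive f32, f2, f8.
Round 2 — (2), (5), derive f28, f19.
Round 3 — (8), (9), derive f25, f39.
Round 4 — (1), derive f29.
f29 first appears in round 4.

4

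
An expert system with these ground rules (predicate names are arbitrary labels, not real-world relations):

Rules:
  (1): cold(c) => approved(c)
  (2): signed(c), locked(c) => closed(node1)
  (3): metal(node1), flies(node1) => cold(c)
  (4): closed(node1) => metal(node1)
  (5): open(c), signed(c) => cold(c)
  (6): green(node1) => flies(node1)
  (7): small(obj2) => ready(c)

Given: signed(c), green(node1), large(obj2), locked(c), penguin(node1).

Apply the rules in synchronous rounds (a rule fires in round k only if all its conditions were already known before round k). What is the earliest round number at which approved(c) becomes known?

Round 1: (2) [signed(c), locked(c) => closed(node1)]; (6) [green(node1) => flies(node1)]. Adds closed(node1), flies(node1).
Round 2: (4) [closed(node1) => metal(node1)]. Adds metal(node1).
Round 3: (3) [metal(node1), flies(node1) => cold(c)]. Adds cold(c).
Round 4: (1) [cold(c) => approved(c)]. Adds approved(c).
approved(c) first appears in round 4.

4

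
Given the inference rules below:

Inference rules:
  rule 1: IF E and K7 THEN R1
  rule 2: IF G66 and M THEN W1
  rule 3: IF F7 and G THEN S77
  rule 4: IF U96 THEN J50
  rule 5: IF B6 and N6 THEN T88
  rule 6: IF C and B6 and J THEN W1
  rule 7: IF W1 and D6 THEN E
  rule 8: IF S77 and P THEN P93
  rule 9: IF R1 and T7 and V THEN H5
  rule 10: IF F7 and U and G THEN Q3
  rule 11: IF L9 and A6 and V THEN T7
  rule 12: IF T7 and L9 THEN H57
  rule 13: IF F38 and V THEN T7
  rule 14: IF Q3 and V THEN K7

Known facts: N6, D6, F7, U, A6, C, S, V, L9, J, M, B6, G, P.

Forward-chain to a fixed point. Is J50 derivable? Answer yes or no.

Round 1 fires rule 3, rule 5, rule 6, rule 10, rule 11, giving S77, T88, W1, Q3, T7.
Round 2 fires rule 7, rule 8, rule 12, rule 14, giving E, P93, H57, K7.
Round 3 fires rule 1, giving R1.
Round 4 fires rule 9, giving H5.
Fixed point reached. J50 is concluded only by rule 4; rule 4 needs U96 (never derived).

no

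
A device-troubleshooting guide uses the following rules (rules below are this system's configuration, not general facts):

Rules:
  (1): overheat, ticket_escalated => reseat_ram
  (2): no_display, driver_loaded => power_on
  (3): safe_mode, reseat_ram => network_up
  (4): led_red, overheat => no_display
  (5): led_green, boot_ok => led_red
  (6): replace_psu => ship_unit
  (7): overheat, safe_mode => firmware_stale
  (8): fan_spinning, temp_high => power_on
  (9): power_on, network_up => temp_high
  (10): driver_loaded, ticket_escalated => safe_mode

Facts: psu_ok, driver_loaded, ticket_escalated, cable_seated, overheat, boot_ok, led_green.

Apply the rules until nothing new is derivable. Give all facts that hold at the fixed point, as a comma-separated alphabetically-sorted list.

boot_ok, cable_seated, driver_loaded, firmware_stale, led_green, led_red, network_up, no_display, overheat, power_on, psu_ok, reseat_ram, safe_mode, temp_high, ticket_escalated

Round 1 fires (1), (5), (10), giving reseat_ram, led_red, safe_mode.
Round 2 fires (3), (4), (7), giving network_up, no_display, firmware_stale.
Round 3 fires (2), giving power_on.
Round 4 fires (9), giving temp_high.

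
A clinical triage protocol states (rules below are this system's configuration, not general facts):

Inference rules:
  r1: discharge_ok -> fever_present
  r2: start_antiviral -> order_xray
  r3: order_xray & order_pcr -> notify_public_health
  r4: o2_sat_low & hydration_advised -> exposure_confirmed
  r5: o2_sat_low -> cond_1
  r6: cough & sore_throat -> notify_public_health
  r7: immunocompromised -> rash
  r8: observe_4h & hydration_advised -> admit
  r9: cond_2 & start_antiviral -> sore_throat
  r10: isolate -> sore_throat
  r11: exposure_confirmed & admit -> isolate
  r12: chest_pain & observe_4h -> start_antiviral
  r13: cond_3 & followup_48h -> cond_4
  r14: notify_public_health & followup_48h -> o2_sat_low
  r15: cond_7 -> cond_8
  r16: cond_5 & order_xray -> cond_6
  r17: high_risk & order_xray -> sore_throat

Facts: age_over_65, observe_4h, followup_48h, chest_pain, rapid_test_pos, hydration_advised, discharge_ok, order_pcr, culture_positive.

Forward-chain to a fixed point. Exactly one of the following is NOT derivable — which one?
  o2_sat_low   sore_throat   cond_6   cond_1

[1] r1 [discharge_ok -> fever_present]; r8 [observe_4h & hydration_advised -> admit]; r12 [chest_pain & observe_4h -> start_antiviral]. ⇒ new: fever_present, admit, start_antiviral.
[2] r2 [start_antiviral -> order_xray]. ⇒ new: order_xray.
[3] r3 [order_xray & order_pcr -> notify_public_health]. ⇒ new: notify_public_health.
[4] r14 [notify_public_health & followup_48h -> o2_sat_low]. ⇒ new: o2_sat_low.
[5] r4 [o2_sat_low & hydration_advised -> exposure_confirmed]; r5 [o2_sat_low -> cond_1]. ⇒ new: exposure_confirmed, cond_1.
[6] r11 [exposure_confirmed & admit -> isolate]. ⇒ new: isolate.
[7] r10 [isolate -> sore_throat]. ⇒ new: sore_throat.
Derived: sore_throat (round 7), o2_sat_low (round 4), cond_1 (round 5). cond_6 never appears in any round.

cond_6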